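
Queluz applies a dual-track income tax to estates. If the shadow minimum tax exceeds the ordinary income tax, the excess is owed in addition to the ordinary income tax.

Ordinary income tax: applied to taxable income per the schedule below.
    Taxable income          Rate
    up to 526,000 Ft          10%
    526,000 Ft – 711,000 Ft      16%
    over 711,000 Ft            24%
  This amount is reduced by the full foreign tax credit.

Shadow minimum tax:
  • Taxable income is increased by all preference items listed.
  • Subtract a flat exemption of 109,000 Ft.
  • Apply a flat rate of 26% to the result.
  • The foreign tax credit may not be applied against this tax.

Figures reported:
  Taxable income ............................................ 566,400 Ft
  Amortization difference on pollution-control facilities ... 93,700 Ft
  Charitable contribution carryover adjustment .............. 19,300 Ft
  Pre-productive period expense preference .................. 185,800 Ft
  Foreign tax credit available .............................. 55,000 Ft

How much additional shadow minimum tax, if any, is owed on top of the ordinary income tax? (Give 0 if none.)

Shadow minimum tax:
  Adjusted income: 566,400 Ft + 93,700 Ft + 19,300 Ft + 185,800 Ft = 865,200 Ft
  Less exemption 109,000 Ft → base 756,200 Ft
  756,200 Ft × 26% = 196,612 Ft

Ordinary income tax:
  526,000 Ft × 10% = 52,600 Ft
  40,400 Ft × 16% = 6,464 Ft
  → 59,064 Ft
  Less foreign tax credit 55,000 Ft → 4,064 Ft

Excess of shadow minimum tax over ordinary income tax: 196,612 Ft − 4,064 Ft = 192,548 Ft.

192,548 Ft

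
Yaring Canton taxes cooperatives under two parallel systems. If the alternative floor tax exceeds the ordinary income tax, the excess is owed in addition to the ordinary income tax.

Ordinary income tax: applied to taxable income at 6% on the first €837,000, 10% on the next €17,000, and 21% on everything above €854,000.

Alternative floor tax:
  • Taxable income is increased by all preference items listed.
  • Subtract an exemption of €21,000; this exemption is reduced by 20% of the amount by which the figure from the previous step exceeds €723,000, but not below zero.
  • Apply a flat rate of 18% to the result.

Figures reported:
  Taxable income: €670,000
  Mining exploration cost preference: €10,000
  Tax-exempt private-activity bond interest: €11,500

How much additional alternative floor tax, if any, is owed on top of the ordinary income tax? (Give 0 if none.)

€80,490

Ordinary income tax:
  €670,000 × 6% = €40,200

Alternative floor tax:
  Adjusted income: €670,000 + €10,000 + €11,500 = €691,500
  Exemption: €691,500 ≤ €723,000, so full €21,000 applies
  Base: €691,500 − €21,000 = €670,500
  €670,500 × 18% = €120,690

Excess of alternative floor tax over ordinary income tax: €120,690 − €40,200 = €80,490.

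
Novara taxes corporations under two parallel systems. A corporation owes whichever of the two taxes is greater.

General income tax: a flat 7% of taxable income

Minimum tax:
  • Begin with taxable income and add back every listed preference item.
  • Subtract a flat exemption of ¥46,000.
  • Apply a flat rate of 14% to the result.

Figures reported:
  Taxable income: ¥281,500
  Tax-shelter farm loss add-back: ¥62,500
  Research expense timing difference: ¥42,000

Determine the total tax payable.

¥47,600

General income tax:
  ¥281,500 × 7% = ¥19,705

Minimum tax:
  Adjusted income: ¥281,500 + ¥62,500 + ¥42,000 = ¥386,000
  Less exemption ¥46,000 → base ¥340,000
  ¥340,000 × 14% = ¥47,600

¥47,600 > ¥19,705, so the minimum tax is the binding amount.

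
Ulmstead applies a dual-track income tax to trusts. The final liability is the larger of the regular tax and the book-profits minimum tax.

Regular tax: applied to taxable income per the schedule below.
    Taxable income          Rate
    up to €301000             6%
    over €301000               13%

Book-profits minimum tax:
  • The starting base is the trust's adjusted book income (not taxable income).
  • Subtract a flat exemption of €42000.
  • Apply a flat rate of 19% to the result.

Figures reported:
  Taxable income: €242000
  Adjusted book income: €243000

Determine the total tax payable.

Regular tax:
  €242000 × 6% = €14520

Book-profits minimum tax:
  Base (adjusted book income): €243000
  Less exemption €42000 → base €201000
  €201000 × 19% = €38190

€38190 > €14520, so the book-profits minimum tax is the binding amount.

€38190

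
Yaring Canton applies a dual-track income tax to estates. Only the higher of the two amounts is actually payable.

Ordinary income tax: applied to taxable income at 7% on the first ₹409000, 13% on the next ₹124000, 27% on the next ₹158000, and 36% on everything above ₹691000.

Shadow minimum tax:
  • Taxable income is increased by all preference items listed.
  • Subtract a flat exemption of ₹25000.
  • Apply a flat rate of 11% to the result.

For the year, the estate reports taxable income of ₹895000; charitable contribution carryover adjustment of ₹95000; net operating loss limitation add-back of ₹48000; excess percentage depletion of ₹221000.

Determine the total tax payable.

₹160850

Shadow minimum tax:
  Adjusted income: ₹895000 + ₹95000 + ₹48000 + ₹221000 = ₹1259000
  Less exemption ₹25000 → base ₹1234000
  ₹1234000 × 11% = ₹135740

Ordinary income tax:
  ₹409000 × 7% = ₹28630
  ₹124000 × 13% = ₹16120
  ₹158000 × 27% = ₹42660
  ₹204000 × 36% = ₹73440
  → ₹160850

₹160850 > ₹135740, so the ordinary income tax governs.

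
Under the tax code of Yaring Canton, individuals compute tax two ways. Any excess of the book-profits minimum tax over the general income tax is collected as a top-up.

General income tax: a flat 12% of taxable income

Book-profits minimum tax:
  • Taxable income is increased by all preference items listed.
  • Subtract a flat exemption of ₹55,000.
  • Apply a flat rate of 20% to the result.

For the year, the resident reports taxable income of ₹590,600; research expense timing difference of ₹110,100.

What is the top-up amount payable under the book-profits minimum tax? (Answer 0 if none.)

General income tax:
  ₹590,600 × 12% = ₹70,872

Book-profits minimum tax:
  Adjusted income: ₹590,600 + ₹110,100 = ₹700,700
  Less exemption ₹55,000 → base ₹645,700
  ₹645,700 × 20% = ₹129,140

Excess of book-profits minimum tax over general income tax: ₹129,140 − ₹70,872 = ₹58,268.

₹58,268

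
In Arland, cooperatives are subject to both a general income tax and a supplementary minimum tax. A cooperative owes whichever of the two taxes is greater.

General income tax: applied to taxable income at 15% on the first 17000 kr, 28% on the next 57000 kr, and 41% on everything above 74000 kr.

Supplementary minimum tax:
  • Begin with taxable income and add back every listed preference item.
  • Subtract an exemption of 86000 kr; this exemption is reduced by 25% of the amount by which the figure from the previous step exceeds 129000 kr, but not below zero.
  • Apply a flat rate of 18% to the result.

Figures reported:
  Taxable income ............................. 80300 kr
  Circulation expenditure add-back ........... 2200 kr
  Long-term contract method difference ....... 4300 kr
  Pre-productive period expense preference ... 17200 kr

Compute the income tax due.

General income tax:
  17000 kr × 15% = 2550 kr
  57000 kr × 28% = 15960 kr
  6300 kr × 41% = 2583 kr
  → 21093 kr

Supplementary minimum tax:
  Adjusted income: 80300 kr + 2200 kr + 4300 kr + 17200 kr = 104000 kr
  Exemption: 104000 kr ≤ 129000 kr, so full 86000 kr applies
  Base: 104000 kr − 86000 kr = 18000 kr
  18000 kr × 18% = 3240 kr

21093 kr > 3240 kr, so the general income tax governs.

21093 kr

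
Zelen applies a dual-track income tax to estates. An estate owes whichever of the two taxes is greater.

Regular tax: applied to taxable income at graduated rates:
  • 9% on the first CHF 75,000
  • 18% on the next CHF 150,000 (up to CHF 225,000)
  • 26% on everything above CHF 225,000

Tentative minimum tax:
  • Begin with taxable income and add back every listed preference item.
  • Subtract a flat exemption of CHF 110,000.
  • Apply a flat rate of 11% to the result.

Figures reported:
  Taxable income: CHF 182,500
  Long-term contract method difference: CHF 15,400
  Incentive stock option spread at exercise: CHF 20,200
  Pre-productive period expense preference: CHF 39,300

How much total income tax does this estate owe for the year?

CHF 26,100

Tentative minimum tax:
  Adjusted income: CHF 182,500 + CHF 15,400 + CHF 20,200 + CHF 39,300 = CHF 257,400
  Less exemption CHF 110,000 → base CHF 147,400
  CHF 147,400 × 11% = CHF 16,214

Regular tax:
  CHF 75,000 × 9% = CHF 6,750
  CHF 107,500 × 18% = CHF 19,350
  → CHF 26,100

CHF 26,100 > CHF 16,214, so the regular tax governs.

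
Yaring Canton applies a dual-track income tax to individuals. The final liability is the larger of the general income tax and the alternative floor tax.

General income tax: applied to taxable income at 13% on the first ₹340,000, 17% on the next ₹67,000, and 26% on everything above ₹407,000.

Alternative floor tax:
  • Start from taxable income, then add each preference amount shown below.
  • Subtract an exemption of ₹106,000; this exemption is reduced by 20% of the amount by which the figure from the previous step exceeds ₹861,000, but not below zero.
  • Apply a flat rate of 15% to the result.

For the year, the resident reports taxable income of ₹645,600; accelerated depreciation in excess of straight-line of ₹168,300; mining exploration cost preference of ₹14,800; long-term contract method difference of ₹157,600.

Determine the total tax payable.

₹135,804

Alternative floor tax:
  Adjusted income: ₹645,600 + ₹168,300 + ₹14,800 + ₹157,600 = ₹986,300
  Exemption: ₹106,000 − 20% × (₹986,300 − ₹861,000) = ₹106,000 − ₹25,060 = ₹80,940
  Base: ₹986,300 − ₹80,940 = ₹905,360
  ₹905,360 × 15% = ₹135,804

General income tax:
  ₹340,000 × 13% = ₹44,200
  ₹67,000 × 17% = ₹11,390
  ₹238,600 × 26% = ₹62,036
  → ₹117,626

₹135,804 > ₹117,626, so the alternative floor tax is the binding amount.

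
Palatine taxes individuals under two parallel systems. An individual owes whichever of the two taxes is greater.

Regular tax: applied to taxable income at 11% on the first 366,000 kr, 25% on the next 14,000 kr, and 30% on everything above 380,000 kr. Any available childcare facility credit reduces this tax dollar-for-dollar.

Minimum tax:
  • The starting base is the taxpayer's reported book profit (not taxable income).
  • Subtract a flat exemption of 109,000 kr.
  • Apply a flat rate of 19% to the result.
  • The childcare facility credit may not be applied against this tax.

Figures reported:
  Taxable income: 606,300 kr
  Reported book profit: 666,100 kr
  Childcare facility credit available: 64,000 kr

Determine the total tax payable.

105,849 kr

Regular tax:
  366,000 kr × 11% = 40,260 kr
  14,000 kr × 25% = 3,500 kr
  226,300 kr × 30% = 67,890 kr
  → 111,650 kr
  Less childcare facility credit 64,000 kr → 47,650 kr

Minimum tax:
  Base (reported book profit): 666,100 kr
  Less exemption 109,000 kr → base 557,100 kr
  557,100 kr × 19% = 105,849 kr

105,849 kr > 47,650 kr, so the minimum tax is the binding amount.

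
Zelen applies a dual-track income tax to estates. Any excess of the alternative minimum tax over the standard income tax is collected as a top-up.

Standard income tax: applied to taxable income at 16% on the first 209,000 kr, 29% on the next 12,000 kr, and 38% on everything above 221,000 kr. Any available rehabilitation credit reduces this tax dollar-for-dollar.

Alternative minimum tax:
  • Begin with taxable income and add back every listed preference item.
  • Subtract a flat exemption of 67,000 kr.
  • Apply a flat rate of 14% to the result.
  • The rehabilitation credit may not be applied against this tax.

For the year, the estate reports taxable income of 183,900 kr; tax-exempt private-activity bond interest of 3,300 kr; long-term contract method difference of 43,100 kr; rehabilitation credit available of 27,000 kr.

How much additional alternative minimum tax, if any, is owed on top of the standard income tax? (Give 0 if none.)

20,438 kr

Alternative minimum tax:
  Adjusted income: 183,900 kr + 3,300 kr + 43,100 kr = 230,300 kr
  Less exemption 67,000 kr → base 163,300 kr
  163,300 kr × 14% = 22,862 kr

Standard income tax:
  183,900 kr × 16% = 29,424 kr
  Less rehabilitation credit 27,000 kr → 2,424 kr

Excess of alternative minimum tax over standard income tax: 22,862 kr − 2,424 kr = 20,438 kr.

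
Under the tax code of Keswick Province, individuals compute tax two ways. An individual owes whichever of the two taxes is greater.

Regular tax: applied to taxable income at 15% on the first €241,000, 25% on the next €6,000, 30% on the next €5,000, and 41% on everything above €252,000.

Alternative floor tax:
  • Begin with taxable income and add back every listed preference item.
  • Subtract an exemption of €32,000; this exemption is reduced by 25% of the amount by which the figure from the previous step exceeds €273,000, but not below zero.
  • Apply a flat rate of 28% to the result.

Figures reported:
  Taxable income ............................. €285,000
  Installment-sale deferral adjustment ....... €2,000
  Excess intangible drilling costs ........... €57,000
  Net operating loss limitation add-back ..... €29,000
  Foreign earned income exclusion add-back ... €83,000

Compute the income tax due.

Regular tax:
  €241,000 × 15% = €36,150
  €6,000 × 25% = €1,500
  €5,000 × 30% = €1,500
  €33,000 × 41% = €13,530
  → €52,680

Alternative floor tax:
  Adjusted income: €285,000 + €2,000 + €57,000 + €29,000 + €83,000 = €456,000
  Exemption: 25% × (€456,000 − €273,000) = €45,750 ≥ €32,000, so the exemption is fully phased out
  Base: €456,000 − €0 = €456,000
  €456,000 × 28% = €127,680

€127,680 > €52,680, so the alternative floor tax is the binding amount.

€127,680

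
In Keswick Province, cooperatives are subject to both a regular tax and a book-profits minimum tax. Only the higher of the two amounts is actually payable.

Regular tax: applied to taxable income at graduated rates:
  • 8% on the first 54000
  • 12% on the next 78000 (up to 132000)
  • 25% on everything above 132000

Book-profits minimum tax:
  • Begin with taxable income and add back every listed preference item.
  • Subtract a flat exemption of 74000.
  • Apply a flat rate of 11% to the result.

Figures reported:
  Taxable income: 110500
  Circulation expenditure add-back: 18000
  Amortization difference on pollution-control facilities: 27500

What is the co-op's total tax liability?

Book-profits minimum tax:
  Adjusted income: 110500 + 18000 + 27500 = 156000
  Less exemption 74000 → base 82000
  82000 × 11% = 9020

Regular tax:
  54000 × 8% = 4320
  56500 × 12% = 6780
  → 11100

11100 > 9020, so the regular tax governs.

11100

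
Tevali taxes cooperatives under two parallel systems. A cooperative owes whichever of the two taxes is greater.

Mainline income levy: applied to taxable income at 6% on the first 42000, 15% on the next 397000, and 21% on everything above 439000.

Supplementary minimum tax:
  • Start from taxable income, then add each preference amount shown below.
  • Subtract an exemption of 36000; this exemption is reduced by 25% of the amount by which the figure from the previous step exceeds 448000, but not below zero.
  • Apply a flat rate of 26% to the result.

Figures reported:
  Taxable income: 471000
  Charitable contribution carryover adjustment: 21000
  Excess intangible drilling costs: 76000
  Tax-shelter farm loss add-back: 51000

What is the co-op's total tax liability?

160940

Supplementary minimum tax:
  Adjusted income: 471000 + 21000 + 76000 + 51000 = 619000
  Exemption: 25% × (619000 − 448000) = 42750 ≥ 36000, so the exemption is fully phased out
  Base: 619000 − 0 = 619000
  619000 × 26% = 160940

Mainline income levy:
  42000 × 6% = 2520
  397000 × 15% = 59550
  32000 × 21% = 6720
  → 68790

160940 > 68790, so the supplementary minimum tax is the binding amount.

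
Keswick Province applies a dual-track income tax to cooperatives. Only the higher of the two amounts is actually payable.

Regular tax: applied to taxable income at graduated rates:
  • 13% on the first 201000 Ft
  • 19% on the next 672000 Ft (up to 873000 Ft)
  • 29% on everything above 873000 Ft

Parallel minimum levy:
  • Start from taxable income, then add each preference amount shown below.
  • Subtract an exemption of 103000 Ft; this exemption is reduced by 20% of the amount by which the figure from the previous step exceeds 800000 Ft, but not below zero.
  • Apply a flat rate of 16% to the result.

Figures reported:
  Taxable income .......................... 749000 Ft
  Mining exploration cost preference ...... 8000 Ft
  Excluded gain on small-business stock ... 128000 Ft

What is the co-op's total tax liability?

Regular tax:
  201000 Ft × 13% = 26130 Ft
  548000 Ft × 19% = 104120 Ft
  → 130250 Ft

Parallel minimum levy:
  Adjusted income: 749000 Ft + 8000 Ft + 128000 Ft = 885000 Ft
  Exemption: 103000 Ft − 20% × (885000 Ft − 800000 Ft) = 103000 Ft − 17000 Ft = 86000 Ft
  Base: 885000 Ft − 86000 Ft = 799000 Ft
  799000 Ft × 16% = 127840 Ft

130250 Ft > 127840 Ft, so the regular tax governs.

130250 Ft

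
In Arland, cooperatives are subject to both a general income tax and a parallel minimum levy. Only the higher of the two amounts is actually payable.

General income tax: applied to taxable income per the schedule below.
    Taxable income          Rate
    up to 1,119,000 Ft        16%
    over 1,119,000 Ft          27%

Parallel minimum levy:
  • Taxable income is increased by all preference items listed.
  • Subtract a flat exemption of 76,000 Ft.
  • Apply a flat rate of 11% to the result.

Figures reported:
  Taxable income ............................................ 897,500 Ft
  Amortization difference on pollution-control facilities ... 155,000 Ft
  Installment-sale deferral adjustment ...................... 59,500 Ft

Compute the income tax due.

Parallel minimum levy:
  Adjusted income: 897,500 Ft + 155,000 Ft + 59,500 Ft = 1,112,000 Ft
  Less exemption 76,000 Ft → base 1,036,000 Ft
  1,036,000 Ft × 11% = 113,960 Ft

General income tax:
  897,500 Ft × 16% = 143,600 Ft

143,600 Ft > 113,960 Ft, so the general income tax governs.

143,600 Ft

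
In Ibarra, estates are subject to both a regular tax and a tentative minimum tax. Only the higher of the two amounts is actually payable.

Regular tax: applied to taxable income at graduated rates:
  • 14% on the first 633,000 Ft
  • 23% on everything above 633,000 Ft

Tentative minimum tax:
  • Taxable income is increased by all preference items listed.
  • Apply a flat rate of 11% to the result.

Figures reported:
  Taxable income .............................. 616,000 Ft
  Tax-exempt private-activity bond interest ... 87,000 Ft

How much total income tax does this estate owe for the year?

Regular tax:
  616,000 Ft × 14% = 86,240 Ft

Tentative minimum tax:
  Adjusted income: 616,000 Ft + 87,000 Ft = 703,000 Ft
  703,000 Ft × 11% = 77,330 Ft

86,240 Ft > 77,330 Ft, so the regular tax governs.

86,240 Ft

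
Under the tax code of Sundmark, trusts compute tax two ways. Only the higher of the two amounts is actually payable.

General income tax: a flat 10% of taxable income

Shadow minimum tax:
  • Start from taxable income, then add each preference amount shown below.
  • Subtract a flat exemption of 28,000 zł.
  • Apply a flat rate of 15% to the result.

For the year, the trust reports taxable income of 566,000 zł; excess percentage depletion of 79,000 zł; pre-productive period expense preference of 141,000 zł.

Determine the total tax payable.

General income tax:
  566,000 zł × 10% = 56,600 zł

Shadow minimum tax:
  Adjusted income: 566,000 zł + 79,000 zł + 141,000 zł = 786,000 zł
  Less exemption 28,000 zł → base 758,000 zł
  758,000 zł × 15% = 113,700 zł

113,700 zł > 56,600 zł, so the shadow minimum tax is the binding amount.

113,700 zł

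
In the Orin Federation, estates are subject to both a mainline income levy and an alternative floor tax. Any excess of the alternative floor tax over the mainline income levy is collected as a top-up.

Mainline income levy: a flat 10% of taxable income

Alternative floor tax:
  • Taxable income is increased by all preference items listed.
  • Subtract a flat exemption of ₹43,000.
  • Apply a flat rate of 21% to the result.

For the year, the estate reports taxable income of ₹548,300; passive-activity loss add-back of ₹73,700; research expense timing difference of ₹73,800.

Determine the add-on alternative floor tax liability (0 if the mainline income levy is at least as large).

₹82,258

Mainline income levy:
  ₹548,300 × 10% = ₹54,830

Alternative floor tax:
  Adjusted income: ₹548,300 + ₹73,700 + ₹73,800 = ₹695,800
  Less exemption ₹43,000 → base ₹652,800
  ₹652,800 × 21% = ₹137,088

Excess of alternative floor tax over mainline income levy: ₹137,088 − ₹54,830 = ₹82,258.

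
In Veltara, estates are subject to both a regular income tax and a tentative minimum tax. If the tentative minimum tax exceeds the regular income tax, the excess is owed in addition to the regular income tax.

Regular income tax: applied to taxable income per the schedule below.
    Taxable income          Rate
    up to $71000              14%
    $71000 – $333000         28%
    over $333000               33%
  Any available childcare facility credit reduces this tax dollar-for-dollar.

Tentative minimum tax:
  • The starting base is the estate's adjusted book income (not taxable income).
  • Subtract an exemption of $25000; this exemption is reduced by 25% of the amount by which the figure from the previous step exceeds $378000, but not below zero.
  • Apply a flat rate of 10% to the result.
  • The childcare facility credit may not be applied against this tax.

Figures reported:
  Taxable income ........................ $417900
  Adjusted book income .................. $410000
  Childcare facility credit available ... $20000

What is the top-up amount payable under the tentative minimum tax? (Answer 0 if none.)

$0

Tentative minimum tax:
  Base (adjusted book income): $410000
  Exemption: $25000 − 25% × ($410000 − $378000) = $25000 − $8000 = $17000
  Base: $410000 − $17000 = $393000
  $393000 × 10% = $39300

Regular income tax:
  $71000 × 14% = $9940
  $262000 × 28% = $73360
  $84900 × 33% = $28017
  → $111317
  Less childcare facility credit $20000 → $91317

$39300 ≤ $91317, so no add-on is due.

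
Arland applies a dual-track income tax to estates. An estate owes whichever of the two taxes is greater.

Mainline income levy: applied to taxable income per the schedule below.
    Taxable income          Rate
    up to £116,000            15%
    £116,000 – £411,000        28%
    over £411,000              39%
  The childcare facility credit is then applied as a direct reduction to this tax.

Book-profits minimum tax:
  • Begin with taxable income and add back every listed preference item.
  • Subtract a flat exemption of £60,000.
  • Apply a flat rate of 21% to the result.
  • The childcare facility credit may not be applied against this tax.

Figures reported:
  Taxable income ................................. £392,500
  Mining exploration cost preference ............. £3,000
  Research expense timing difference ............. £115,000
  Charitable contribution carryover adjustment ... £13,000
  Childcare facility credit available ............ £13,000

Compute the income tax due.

Book-profits minimum tax:
  Adjusted income: £392,500 + £3,000 + £115,000 + £13,000 = £523,500
  Less exemption £60,000 → base £463,500
  £463,500 × 21% = £97,335

Mainline income levy:
  £116,000 × 15% = £17,400
  £276,500 × 28% = £77,420
  → £94,820
  Less childcare facility credit £13,000 → £81,820

£97,335 > £81,820, so the book-profits minimum tax is the binding amount.

£97,335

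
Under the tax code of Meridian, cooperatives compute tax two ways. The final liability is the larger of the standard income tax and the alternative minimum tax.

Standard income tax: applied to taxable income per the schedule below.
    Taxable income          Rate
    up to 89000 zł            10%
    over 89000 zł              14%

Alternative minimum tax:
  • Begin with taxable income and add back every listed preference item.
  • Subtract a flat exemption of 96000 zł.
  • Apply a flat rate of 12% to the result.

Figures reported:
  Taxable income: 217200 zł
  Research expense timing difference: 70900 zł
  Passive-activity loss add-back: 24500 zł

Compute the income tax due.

Alternative minimum tax:
  Adjusted income: 217200 zł + 70900 zł + 24500 zł = 312600 zł
  Less exemption 96000 zł → base 216600 zł
  216600 zł × 12% = 25992 zł

Standard income tax:
  89000 zł × 10% = 8900 zł
  128200 zł × 14% = 17948 zł
  → 26848 zł

26848 zł > 25992 zł, so the standard income tax governs.

26848 zł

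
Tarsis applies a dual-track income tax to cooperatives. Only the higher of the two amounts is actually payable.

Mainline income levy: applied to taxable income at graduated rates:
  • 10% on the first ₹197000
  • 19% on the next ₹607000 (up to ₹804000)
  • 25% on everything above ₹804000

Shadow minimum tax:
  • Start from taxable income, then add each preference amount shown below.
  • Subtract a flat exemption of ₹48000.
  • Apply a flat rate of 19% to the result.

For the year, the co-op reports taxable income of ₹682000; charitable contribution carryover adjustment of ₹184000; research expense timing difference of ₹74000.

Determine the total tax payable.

Shadow minimum tax:
  Adjusted income: ₹682000 + ₹184000 + ₹74000 = ₹940000
  Less exemption ₹48000 → base ₹892000
  ₹892000 × 19% = ₹169480

Mainline income levy:
  ₹197000 × 10% = ₹19700
  ₹485000 × 19% = ₹92150
  → ₹111850

₹169480 > ₹111850, so the shadow minimum tax is the binding amount.

₹169480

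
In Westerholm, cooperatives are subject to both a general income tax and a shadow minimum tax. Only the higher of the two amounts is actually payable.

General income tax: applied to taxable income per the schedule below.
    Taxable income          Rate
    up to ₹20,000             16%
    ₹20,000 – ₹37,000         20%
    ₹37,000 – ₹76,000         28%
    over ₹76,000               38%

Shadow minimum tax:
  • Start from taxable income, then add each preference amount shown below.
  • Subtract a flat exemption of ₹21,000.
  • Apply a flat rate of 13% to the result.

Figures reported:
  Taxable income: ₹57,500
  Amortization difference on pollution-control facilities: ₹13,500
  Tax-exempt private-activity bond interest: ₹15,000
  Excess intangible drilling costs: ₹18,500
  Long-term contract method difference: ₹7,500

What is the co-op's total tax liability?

General income tax:
  ₹20,000 × 16% = ₹3,200
  ₹17,000 × 20% = ₹3,400
  ₹20,500 × 28% = ₹5,740
  → ₹12,340

Shadow minimum tax:
  Adjusted income: ₹57,500 + ₹13,500 + ₹15,000 + ₹18,500 + ₹7,500 = ₹112,000
  Less exemption ₹21,000 → base ₹91,000
  ₹91,000 × 13% = ₹11,830

₹12,340 > ₹11,830, so the general income tax governs.

₹12,340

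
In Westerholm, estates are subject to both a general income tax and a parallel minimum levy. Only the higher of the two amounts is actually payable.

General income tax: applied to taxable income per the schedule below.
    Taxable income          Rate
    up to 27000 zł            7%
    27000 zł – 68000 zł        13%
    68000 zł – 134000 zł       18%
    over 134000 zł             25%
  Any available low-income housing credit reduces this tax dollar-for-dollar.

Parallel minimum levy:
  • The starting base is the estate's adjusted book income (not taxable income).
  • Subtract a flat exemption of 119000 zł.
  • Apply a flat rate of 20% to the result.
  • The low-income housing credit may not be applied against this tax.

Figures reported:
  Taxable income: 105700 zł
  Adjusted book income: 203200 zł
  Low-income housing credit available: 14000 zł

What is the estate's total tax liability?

16840 zł

Parallel minimum levy:
  Base (adjusted book income): 203200 zł
  Less exemption 119000 zł → base 84200 zł
  84200 zł × 20% = 16840 zł

General income tax:
  27000 zł × 7% = 1890 zł
  41000 zł × 13% = 5330 zł
  37700 zł × 18% = 6786 zł
  → 14006 zł
  Less low-income housing credit 14000 zł → 6 zł

16840 zł > 6 zł, so the parallel minimum levy is the binding amount.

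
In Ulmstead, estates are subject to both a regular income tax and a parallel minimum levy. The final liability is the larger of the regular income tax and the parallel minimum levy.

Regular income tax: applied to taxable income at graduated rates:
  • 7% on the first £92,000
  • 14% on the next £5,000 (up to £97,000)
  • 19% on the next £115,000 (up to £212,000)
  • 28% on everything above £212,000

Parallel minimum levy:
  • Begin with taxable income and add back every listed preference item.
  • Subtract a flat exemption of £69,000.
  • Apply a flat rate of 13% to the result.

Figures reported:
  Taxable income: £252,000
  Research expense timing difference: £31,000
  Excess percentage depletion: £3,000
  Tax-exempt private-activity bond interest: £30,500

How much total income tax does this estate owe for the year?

£40,190

Regular income tax:
  £92,000 × 7% = £6,440
  £5,000 × 14% = £700
  £115,000 × 19% = £21,850
  £40,000 × 28% = £11,200
  → £40,190

Parallel minimum levy:
  Adjusted income: £252,000 + £31,000 + £3,000 + £30,500 = £316,500
  Less exemption £69,000 → base £247,500
  £247,500 × 13% = £32,175

£40,190 > £32,175, so the regular income tax governs.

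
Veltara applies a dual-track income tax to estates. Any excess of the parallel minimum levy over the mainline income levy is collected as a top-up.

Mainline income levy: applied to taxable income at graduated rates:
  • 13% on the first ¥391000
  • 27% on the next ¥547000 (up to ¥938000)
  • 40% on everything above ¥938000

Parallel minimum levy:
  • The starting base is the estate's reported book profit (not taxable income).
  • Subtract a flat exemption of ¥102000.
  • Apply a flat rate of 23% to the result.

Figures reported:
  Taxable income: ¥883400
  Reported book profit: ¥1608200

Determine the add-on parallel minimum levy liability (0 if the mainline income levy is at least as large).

Mainline income levy:
  ¥391000 × 13% = ¥50830
  ¥492400 × 27% = ¥132948
  → ¥183778

Parallel minimum levy:
  Base (reported book profit): ¥1608200
  Less exemption ¥102000 → base ¥1506200
  ¥1506200 × 23% = ¥346426

Excess of parallel minimum levy over mainline income levy: ¥346426 − ¥183778 = ¥162648.

¥162648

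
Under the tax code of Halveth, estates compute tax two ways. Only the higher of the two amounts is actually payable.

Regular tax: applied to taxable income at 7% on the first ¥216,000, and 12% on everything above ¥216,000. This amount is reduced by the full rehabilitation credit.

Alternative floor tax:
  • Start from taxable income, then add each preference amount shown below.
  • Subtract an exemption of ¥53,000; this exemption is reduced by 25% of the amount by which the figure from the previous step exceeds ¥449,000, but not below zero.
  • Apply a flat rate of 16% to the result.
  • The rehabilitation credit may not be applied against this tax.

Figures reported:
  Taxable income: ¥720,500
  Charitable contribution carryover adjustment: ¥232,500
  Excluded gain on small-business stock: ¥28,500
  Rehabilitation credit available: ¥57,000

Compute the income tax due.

Regular tax:
  ¥216,000 × 7% = ¥15,120
  ¥504,500 × 12% = ¥60,540
  → ¥75,660
  Less rehabilitation credit ¥57,000 → ¥18,660

Alternative floor tax:
  Adjusted income: ¥720,500 + ¥232,500 + ¥28,500 = ¥981,500
  Exemption: 25% × (¥981,500 − ¥449,000) = ¥133,125 ≥ ¥53,000, so the exemption is fully phased out
  Base: ¥981,500 − ¥0 = ¥981,500
  ¥981,500 × 16% = ¥157,040

¥157,040 > ¥18,660, so the alternative floor tax is the binding amount.

¥157,040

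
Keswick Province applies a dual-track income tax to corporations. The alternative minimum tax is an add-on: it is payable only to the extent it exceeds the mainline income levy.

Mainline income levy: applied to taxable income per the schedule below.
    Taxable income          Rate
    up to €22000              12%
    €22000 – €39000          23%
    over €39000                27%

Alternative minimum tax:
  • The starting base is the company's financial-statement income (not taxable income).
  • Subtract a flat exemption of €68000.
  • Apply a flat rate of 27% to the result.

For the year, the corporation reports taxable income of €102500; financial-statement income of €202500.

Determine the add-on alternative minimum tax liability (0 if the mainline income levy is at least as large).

€12620

Mainline income levy:
  €22000 × 12% = €2640
  €17000 × 23% = €3910
  €63500 × 27% = €17145
  → €23695

Alternative minimum tax:
  Base (financial-statement income): €202500
  Less exemption €68000 → base €134500
  €134500 × 27% = €36315

Excess of alternative minimum tax over mainline income levy: €36315 − €23695 = €12620.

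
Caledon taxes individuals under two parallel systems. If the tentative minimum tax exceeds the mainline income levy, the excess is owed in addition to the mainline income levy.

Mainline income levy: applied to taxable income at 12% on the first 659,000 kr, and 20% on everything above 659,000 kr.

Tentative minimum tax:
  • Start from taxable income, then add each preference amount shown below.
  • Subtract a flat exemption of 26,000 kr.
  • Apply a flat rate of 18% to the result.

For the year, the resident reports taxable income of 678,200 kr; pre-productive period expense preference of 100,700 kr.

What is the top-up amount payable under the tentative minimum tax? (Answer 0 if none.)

Tentative minimum tax:
  Adjusted income: 678,200 kr + 100,700 kr = 778,900 kr
  Less exemption 26,000 kr → base 752,900 kr
  752,900 kr × 18% = 135,522 kr

Mainline income levy:
  659,000 kr × 12% = 79,080 kr
  19,200 kr × 20% = 3,840 kr
  → 82,920 kr

Excess of tentative minimum tax over mainline income levy: 135,522 kr − 82,920 kr = 52,602 kr.

52,602 kr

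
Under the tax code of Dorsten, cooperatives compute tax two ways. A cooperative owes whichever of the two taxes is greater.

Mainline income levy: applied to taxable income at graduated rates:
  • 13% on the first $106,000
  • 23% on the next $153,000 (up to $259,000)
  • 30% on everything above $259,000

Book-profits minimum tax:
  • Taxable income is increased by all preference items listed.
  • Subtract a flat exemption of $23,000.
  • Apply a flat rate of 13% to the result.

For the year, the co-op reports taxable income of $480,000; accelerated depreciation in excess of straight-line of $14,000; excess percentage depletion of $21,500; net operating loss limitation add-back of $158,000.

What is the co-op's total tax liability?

$115,270

Mainline income levy:
  $106,000 × 13% = $13,780
  $153,000 × 23% = $35,190
  $221,000 × 30% = $66,300
  → $115,270

Book-profits minimum tax:
  Adjusted income: $480,000 + $14,000 + $21,500 + $158,000 = $673,500
  Less exemption $23,000 → base $650,500
  $650,500 × 13% = $84,565

$115,270 > $84,565, so the mainline income levy governs.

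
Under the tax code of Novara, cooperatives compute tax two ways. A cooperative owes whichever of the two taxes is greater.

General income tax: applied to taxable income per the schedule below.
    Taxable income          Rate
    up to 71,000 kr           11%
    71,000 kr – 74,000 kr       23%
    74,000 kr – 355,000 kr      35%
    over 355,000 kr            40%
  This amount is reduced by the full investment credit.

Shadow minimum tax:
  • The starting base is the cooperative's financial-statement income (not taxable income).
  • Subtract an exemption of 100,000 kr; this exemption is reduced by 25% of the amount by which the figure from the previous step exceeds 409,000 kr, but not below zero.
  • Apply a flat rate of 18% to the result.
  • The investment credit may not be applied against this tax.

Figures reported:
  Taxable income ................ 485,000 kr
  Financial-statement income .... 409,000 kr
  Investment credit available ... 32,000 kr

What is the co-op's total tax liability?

General income tax:
  71,000 kr × 11% = 7,810 kr
  3,000 kr × 23% = 690 kr
  281,000 kr × 35% = 98,350 kr
  130,000 kr × 40% = 52,000 kr
  → 158,850 kr
  Less investment credit 32,000 kr → 126,850 kr

Shadow minimum tax:
  Base (financial-statement income): 409,000 kr
  Exemption: 409,000 kr ≤ 409,000 kr, so full 100,000 kr applies
  Base: 409,000 kr − 100,000 kr = 309,000 kr
  309,000 kr × 18% = 55,620 kr

126,850 kr > 55,620 kr, so the general income tax governs.

126,850 kr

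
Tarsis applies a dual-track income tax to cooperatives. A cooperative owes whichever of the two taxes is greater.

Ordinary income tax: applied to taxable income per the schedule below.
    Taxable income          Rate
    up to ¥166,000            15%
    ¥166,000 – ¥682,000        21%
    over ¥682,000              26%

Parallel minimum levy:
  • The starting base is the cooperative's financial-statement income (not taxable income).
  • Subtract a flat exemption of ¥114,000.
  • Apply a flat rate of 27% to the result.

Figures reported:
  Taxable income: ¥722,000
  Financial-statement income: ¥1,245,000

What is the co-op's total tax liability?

¥305,370

Parallel minimum levy:
  Base (financial-statement income): ¥1,245,000
  Less exemption ¥114,000 → base ¥1,131,000
  ¥1,131,000 × 27% = ¥305,370

Ordinary income tax:
  ¥166,000 × 15% = ¥24,900
  ¥516,000 × 21% = ¥108,360
  ¥40,000 × 26% = ¥10,400
  → ¥143,660

¥305,370 > ¥143,660, so the parallel minimum levy is the binding amount.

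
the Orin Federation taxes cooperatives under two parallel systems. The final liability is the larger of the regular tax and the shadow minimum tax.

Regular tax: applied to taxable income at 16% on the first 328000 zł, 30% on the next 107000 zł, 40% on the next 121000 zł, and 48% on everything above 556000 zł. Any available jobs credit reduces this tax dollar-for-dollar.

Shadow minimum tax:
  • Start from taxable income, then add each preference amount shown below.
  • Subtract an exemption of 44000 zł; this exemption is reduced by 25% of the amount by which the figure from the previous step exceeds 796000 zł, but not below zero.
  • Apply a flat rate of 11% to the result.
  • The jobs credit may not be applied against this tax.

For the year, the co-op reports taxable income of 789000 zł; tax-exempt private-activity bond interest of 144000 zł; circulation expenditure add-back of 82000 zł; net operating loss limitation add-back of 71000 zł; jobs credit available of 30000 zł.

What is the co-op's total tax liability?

214820 zł

Shadow minimum tax:
  Adjusted income: 789000 zł + 144000 zł + 82000 zł + 71000 zł = 1086000 zł
  Exemption: 25% × (1086000 zł − 796000 zł) = 72500 zł ≥ 44000 zł, so the exemption is fully phased out
  Base: 1086000 zł − 0 zł = 1086000 zł
  1086000 zł × 11% = 119460 zł

Regular tax:
  328000 zł × 16% = 52480 zł
  107000 zł × 30% = 32100 zł
  121000 zł × 40% = 48400 zł
  233000 zł × 48% = 111840 zł
  → 244820 zł
  Less jobs credit 30000 zł → 214820 zł

214820 zł > 119460 zł, so the regular tax governs.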